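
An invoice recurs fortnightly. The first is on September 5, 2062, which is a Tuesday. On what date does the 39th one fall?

The 39th occurrence is 38 intervals after the first: 38 × 14 = 532 days after September 5, 2062.
September has 30 days — 25 days to the end of September leaves 507.
From end of September to end of 2062 is 92 days (415 left).
2063 has 365 days (50 left).
January has 31 days (19 left).
19 days into February → February 19, 2064.

February 19, 2064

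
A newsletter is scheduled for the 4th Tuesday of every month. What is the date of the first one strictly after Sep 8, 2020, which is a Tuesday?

Sep 22, 2020

Sep 2020 starts on a Tuesday; its first Tuesday is the 1st, so the 4th Tuesday is the 22nd — Sep 22, 2020.
Sep 22, 2020 is after Sep 8, 2020, so that is the next one.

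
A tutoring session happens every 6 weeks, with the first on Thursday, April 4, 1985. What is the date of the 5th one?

September 19, 1985

The 5th occurrence is 4 intervals after the first: 4 × 42 = 168 days after April 4, 1985.
April has 30 days — 26 days to the end of April leaves 142.
May has 31 days (111 left).
June has 30 days (81 left).
July has 31 days (50 left).
August has 31 days (19 left).
19 days into September → September 19, 1985.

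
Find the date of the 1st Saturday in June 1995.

June 3, 1995

The first Saturday of June 1995 is June 3.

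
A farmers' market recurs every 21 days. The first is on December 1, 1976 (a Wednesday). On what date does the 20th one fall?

January 4, 1978

The 20th occurrence is 19 intervals after the first: 19 × 21 = 399 days after December 1, 1976.
December has 31 days — 30 days to the end of December leaves 369.
January has 31 days (338 left).
February has 28 days (310 left).
March has 31 days (279 left).
April has 30 days (249 left).
May has 31 days (218 left).
June has 30 days (188 left).
July has 31 days (157 left).
August has 31 days (126 left).
September has 30 days (96 left).
October has 31 days (65 left).
November has 30 days (35 left).
December has 31 days (4 left).
4 days into January → January 4, 1978.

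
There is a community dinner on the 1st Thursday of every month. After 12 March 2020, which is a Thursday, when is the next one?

March 2020 starts on a Sunday, so its 1st Thursday is 5 March 2020 (4 days in).
That is not after 12 March 2020, so look at April 2020.
April 2020 starts on a Wednesday, so its 1st Thursday is 2 April 2020 (1 day in).

2 April 2020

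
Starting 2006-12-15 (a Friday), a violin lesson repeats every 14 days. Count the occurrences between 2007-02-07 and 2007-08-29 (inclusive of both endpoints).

15

Occurrences land 14·i days after 2006-12-15 for i = 0, 1, 2, …
2007-02-07 is 54 days after the start; 54 ÷ 14 = 3 remainder 12; since the remainder is 12, round up to i = 4. First occurrence in the window: #5 on 2007-02-09 (4×14 = 56 days in).
2007-08-29 is 257 days after the start; 257 ÷ 14 = 18 remainder 5. Last occurrence in the window: #19 on 2007-08-24.
Occurrences #5 through #19: 15 in total.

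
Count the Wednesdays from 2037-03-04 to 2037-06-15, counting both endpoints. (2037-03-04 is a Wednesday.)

2037-03-04 is a Wednesday; the first Wednesday on or after it is 2037-03-04.
From 2037-03-04 to 2037-06-15: 27 + 30 + 31 + 15 = 103 days (rest of March, April, May, June).
103 ÷ 7 = 14 full weeks with remainder 5, so 14 more Wednesdays after the first → 15.

15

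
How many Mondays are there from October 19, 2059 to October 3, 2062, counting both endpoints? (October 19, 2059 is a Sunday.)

October 19, 2059 is a Sunday; the first Monday on or after it is October 20, 2059 (1 day later).
From October 20, 2059 to October 3, 2062: 72 + 366 + 365 + 276 = 1079 days (rest of 2059, 2060, 2061, to October 3, 2062 in 2062).
1079 ÷ 7 = 154 full weeks with remainder 1, so 154 more Mondays after the first → 155.

155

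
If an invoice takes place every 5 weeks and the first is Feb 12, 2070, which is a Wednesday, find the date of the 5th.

The 5th occurrence is 4 intervals after the first: 4 × 35 = 140 days after Feb 12, 2070.
Feb has 28 days — 16 days to the end of Feb leaves 124.
Mar has 31 days (93 left).
Apr has 30 days (63 left).
May has 31 days (32 left).
Jun has 30 days (2 left).
2 days into Jul → Jul 2, 2070.

Jul 2, 2070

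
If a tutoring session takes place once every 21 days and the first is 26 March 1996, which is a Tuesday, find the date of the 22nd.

10 June 1997

The 22nd occurrence is 21 intervals after the first: 21 × 21 = 441 days after 26 March 1996.
March has 31 days — 5 days to the end of March leaves 436.
From end of March to end of 1996 is 275 days (161 left).
January has 31 days (130 left).
February has 28 days (102 left).
March has 31 days (71 left).
April has 30 days (41 left).
May has 31 days (10 left).
10 days into June → 10 June 1997.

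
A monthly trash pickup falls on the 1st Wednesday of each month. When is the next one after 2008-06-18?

June 2008 starts on a Sunday, so its 1st Wednesday is 2008-06-04 (3 days in).
That is not after 2008-06-18, so look at July 2008.
July 2008 starts on a Tuesday, so its 1st Wednesday is 2008-07-02 (1 day in).

2008-07-02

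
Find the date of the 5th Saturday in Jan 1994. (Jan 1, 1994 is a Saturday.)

Jan 29, 1994

Jan 1994 begins on a Saturday, so the first Saturday is Jan 1.
The 5th Saturday is 4 weeks later: 1 + 28 = 29.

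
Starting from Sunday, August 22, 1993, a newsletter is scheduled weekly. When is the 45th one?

The 45th occurrence is 44 intervals after the first: 44 × 7 = 308 days after August 22, 1993.
August has 31 days — 9 days to the end of August leaves 299.
September has 30 days (269 left).
October has 31 days (238 left).
November has 30 days (208 left).
December has 31 days (177 left).
January has 31 days (146 left).
February has 28 days (118 left).
March has 31 days (87 left).
April has 30 days (57 left).
May has 31 days (26 left).
26 days into June → June 26, 1994.

June 26, 1994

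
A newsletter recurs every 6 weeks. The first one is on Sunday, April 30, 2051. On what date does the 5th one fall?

October 15, 2051

The 5th occurrence is 4 intervals after the first: 4 × 42 = 168 days after April 30, 2051.
April has 30 days — 0 days to the end of April leaves 168.
May has 31 days (137 left).
June has 30 days (107 left).
July has 31 days (76 left).
August has 31 days (45 left).
September has 30 days (15 left).
15 days into October → October 15, 2051.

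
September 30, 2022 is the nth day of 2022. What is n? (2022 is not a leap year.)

273

Days in months before September: 31 + 28 + 31 + 30 + 31 + 30 + 31 + 31 = 243.
Plus 30 days into September → day 273.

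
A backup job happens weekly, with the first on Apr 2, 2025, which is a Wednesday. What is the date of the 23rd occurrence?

Sep 3, 2025

The 23rd occurrence is 22 intervals after the first: 22 × 7 = 154 days after Apr 2, 2025.
Apr has 30 days — 28 days to the end of Apr leaves 126.
May has 31 days (95 left).
Jun has 30 days (65 left).
Jul has 31 days (34 left).
Aug has 31 days (3 left).
3 days into Sep → Sep 3, 2025.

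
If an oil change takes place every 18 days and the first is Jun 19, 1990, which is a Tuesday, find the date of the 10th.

The 10th occurrence is 9 intervals after the first: 9 × 18 = 162 days after Jun 19, 1990.
Jun has 30 days — 11 days to the end of Jun leaves 151.
Jul has 31 days (120 left).
Aug has 31 days (89 left).
Sep has 30 days (59 left).
Oct has 31 days (28 left).
28 days into Nov → Nov 28, 1990.

Nov 28, 1990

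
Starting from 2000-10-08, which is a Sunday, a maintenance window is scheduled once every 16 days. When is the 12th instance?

The 12th occurrence is 11 intervals after the first: 11 × 16 = 176 days after 2000-10-08.
October has 31 days — 23 days to the end of October leaves 153.
November has 30 days (123 left).
December has 31 days (92 left).
January has 31 days (61 left).
February has 28 days (33 left).
March has 31 days (2 left).
2 days into April → 2001-04-02.

2001-04-02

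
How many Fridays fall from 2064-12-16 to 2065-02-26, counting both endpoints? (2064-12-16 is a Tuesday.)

2064-12-16 is a Tuesday; the first Friday on or after it is 2064-12-19 (3 days later).
From 2064-12-19 to 2065-02-26: 12 + 31 + 26 = 69 days (rest of December, January, February).
69 ÷ 7 = 9 full weeks with remainder 6, so 9 more Fridays after the first → 10.

10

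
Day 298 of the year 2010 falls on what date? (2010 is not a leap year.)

25 October 2010

January has 31 days (298 − 31 = 267 remain).
February has 28 days (267 − 28 = 239 remain).
March has 31 days (239 − 31 = 208 remain).
April has 30 days (208 − 30 = 178 remain).
May has 31 days (178 − 31 = 147 remain).
June has 30 days (147 − 30 = 117 remain).
July has 31 days (117 − 31 = 86 remain).
August has 31 days (86 − 31 = 55 remain).
September has 30 days (55 − 30 = 25 remain).
25 into October → October 25.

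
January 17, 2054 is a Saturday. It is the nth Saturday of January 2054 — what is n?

3rd

Day 17 falls in week ⌈17/7⌉ of the month.
Days 1–7 hold the 1st Saturday, 8–14 the 2nd, 15–21 the 3rd, 22–28 the 4th, 29–31 the 5th.
17 is in the range for the 3rd.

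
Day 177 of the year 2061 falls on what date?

2061-06-26

January has 31 days (177 − 31 = 146 remain).
February has 28 days (146 − 28 = 118 remain).
March has 31 days (118 − 31 = 87 remain).
April has 30 days (87 − 30 = 57 remain).
May has 31 days (57 − 31 = 26 remain).
26 into June → June 26.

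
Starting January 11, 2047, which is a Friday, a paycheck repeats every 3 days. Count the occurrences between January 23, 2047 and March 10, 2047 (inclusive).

16

Occurrences land 3·i days after January 11, 2047 for i = 0, 1, 2, …
January 23, 2047 is 12 days after the start; 12 ÷ 3 = 4 remainder 0. First occurrence in the window: #5 on January 23, 2047 (4×3 = 12 days in).
March 10, 2047 is 58 days after the start; 58 ÷ 3 = 19 remainder 1. Last occurrence in the window: #20 on March 9, 2047.
Occurrences #5 through #20: 16 in total.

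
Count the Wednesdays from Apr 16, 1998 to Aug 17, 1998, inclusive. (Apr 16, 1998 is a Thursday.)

17

Apr 16, 1998 is a Thursday; the first Wednesday on or after it is Apr 22, 1998 (6 days later).
From Apr 22, 1998 to Aug 17, 1998: 8 + 31 + 30 + 31 + 17 = 117 days (rest of Apr, May, Jun, Jul, Aug).
117 ÷ 7 = 16 full weeks with remainder 5, so 16 more Wednesdays after the first → 17.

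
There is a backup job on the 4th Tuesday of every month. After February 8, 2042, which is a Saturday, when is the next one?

February 25, 2042

February 2042 starts on a Saturday; its first Tuesday is the 4th, so the 4th Tuesday is the 25th — February 25, 2042.
February 25, 2042 is after February 8, 2042, so that is the next one.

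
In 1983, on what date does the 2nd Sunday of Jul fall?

Jul 1983 begins on a Friday, so the first Sunday is Jul 3 (2 days later).
The 2nd Sunday is 1 weeks later: 3 + 7 = 10.

Jul 10, 1983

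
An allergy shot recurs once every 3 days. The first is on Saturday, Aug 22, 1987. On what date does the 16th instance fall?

The 16th occurrence is 15 intervals after the first: 15 × 3 = 45 days after Aug 22, 1987.
Aug has 31 days — 9 days to the end of Aug leaves 36.
Sep has 30 days (6 left).
6 days into Oct → Oct 6, 1987.

Oct 6, 1987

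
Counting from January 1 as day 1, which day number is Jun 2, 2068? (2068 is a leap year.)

Days in months before Jun: 31 + 29 + 31 + 30 + 31 = 152.
Plus 2 days into Jun → day 154.

154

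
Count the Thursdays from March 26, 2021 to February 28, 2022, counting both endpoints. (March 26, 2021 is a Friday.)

48

March 26, 2021 is a Friday; the first Thursday on or after it is April 1, 2021 (6 days later).
From April 1, 2021 to February 28, 2022: 29 + 31 + 30 + 31 + 31 + 30 + 31 + 30 + 31 + 31 + 28 = 333 days (rest of April, May, June, July, August, September, October, November, December, January, February).
333 ÷ 7 = 47 full weeks with remainder 4, so 47 more Thursdays after the first → 48.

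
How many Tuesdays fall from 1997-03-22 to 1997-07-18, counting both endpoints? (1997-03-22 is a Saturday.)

17

1997-03-22 is a Saturday; the first Tuesday on or after it is 1997-03-25 (3 days later).
From 1997-03-25 to 1997-07-18: 6 + 30 + 31 + 30 + 18 = 115 days (rest of March, April, May, June, July).
115 ÷ 7 = 16 full weeks with remainder 3, so 16 more Tuesdays after the first → 17.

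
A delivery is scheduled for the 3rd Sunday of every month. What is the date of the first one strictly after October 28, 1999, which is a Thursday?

October 1999 starts on a Friday; its first Sunday is the 3rd, so the 3rd Sunday is the 17th — October 17, 1999.
That is not after October 28, 1999, so look at November 1999.
November 1999 starts on a Monday; its first Sunday is the 7th, so the 3rd Sunday is the 21st — November 21, 1999.

November 21, 1999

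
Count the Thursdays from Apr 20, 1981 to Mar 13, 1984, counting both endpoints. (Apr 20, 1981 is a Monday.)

Apr 20, 1981 is a Monday; the first Thursday on or after it is Apr 23, 1981 (3 days later).
From Apr 23, 1981 to Mar 13, 1984: 252 + 365 + 365 + 73 = 1055 days (rest of 1981, 1982, 1983, to Mar 13, 1984 in 1984).
1055 ÷ 7 = 150 full weeks with remainder 5, so 150 more Thursdays after the first → 151.

151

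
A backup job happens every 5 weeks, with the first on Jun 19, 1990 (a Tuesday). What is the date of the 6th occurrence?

The 6th occurrence is 5 intervals after the first: 5 × 35 = 175 days after Jun 19, 1990.
Jun has 30 days — 11 days to the end of Jun leaves 164.
Jul has 31 days (133 left).
Aug has 31 days (102 left).
Sep has 30 days (72 left).
Oct has 31 days (41 left).
Nov has 30 days (11 left).
11 days into Dec → Dec 11, 1990.

Dec 11, 1990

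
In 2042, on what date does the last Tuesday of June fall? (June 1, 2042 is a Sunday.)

June 2042 begins on a Sunday, so the first Tuesday is June 3 (2 days later).
June 2042 has 30 days. Adding weeks: 3, 10, 17, 24 — the last one ≤ 30 is the 24th.

June 24, 2042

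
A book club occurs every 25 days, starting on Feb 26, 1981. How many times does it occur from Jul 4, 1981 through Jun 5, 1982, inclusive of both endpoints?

Occurrences land 25·i days after Feb 26, 1981 for i = 0, 1, 2, …
Jul 4, 1981 is 128 days after the start; 128 ÷ 25 = 5 remainder 3; since the remainder is 3, round up to i = 6. First occurrence in the window: #7 on Jul 26, 1981 (6×25 = 150 days in).
Jun 5, 1982 is 464 days after the start; 464 ÷ 25 = 18 remainder 14. Last occurrence in the window: #19 on May 22, 1982.
Occurrences #7 through #19: 13 in total.

13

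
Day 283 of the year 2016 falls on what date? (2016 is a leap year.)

Jan has 31 days (283 − 31 = 252 remain).
Feb has 29 days (252 − 29 = 223 remain).
Mar has 31 days (223 − 31 = 192 remain).
Apr has 30 days (192 − 30 = 162 remain).
May has 31 days (162 − 31 = 131 remain).
Jun has 30 days (131 − 30 = 101 remain).
Jul has 31 days (101 − 31 = 70 remain).
Aug has 31 days (70 − 31 = 39 remain).
Sep has 30 days (39 − 30 = 9 remain).
9 into Oct → Oct 9.

Oct 9, 2016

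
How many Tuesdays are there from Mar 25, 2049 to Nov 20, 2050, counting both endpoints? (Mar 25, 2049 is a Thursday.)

86

Mar 25, 2049 is a Thursday; the first Tuesday on or after it is Mar 30, 2049 (5 days later).
From Mar 30, 2049 to Nov 20, 2050: 276 + 324 = 600 days (rest of 2049, to Nov 20, 2050 in 2050).
600 ÷ 7 = 85 full weeks with remainder 5, so 85 more Tuesdays after the first → 86.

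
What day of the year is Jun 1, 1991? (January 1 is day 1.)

Days in months before Jun: 31 + 28 + 31 + 30 + 31 = 151.
Plus 1 day into Jun → day 152.

152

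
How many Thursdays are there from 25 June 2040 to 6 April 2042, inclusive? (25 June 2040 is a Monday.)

93

25 June 2040 is a Monday; the first Thursday on or after it is 28 June 2040 (3 days later).
From 28 June 2040 to 6 April 2042: 186 + 365 + 96 = 647 days (rest of 2040, 2041, to 6 April 2042 in 2042).
647 ÷ 7 = 92 full weeks with remainder 3, so 92 more Thursdays after the first → 93.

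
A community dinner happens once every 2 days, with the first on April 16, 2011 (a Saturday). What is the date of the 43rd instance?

The 43rd occurrence is 42 intervals after the first: 42 × 2 = 84 days after April 16, 2011.
April has 30 days — 14 days to the end of April leaves 70.
May has 31 days (39 left).
June has 30 days (9 left).
9 days into July → July 9, 2011.

July 9, 2011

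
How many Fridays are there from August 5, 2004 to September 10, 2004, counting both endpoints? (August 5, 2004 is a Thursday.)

August 5, 2004 is a Thursday; the first Friday on or after it is August 6, 2004 (1 day later).
From August 6, 2004 to September 10, 2004: 25 + 10 = 35 days (rest of August, September).
35 ÷ 7 = 5 full weeks with remainder 0, so 5 more Fridays after the first → 6.

6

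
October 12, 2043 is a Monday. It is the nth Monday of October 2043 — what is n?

2nd

Day 12 falls in week ⌈12/7⌉ of the month.
Days 1–7 hold the 1st Monday, 8–14 the 2nd, 15–21 the 3rd, 22–28 the 4th, 29–31 the 5th.
12 is in the range for the 2nd.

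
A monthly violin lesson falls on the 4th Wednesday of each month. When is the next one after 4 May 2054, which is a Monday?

May 2054 starts on a Friday; its first Wednesday is the 6th, so the 4th Wednesday is the 27th — 27 May 2054.
27 May 2054 is after 4 May 2054, so that is the next one.

27 May 2054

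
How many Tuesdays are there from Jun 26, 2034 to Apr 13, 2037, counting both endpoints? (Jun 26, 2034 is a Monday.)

Jun 26, 2034 is a Monday; the first Tuesday on or after it is Jun 27, 2034 (1 day later).
From Jun 27, 2034 to Apr 13, 2037: 187 + 365 + 366 + 103 = 1021 days (rest of 2034, 2035, 2036, to Apr 13, 2037 in 2037).
1021 ÷ 7 = 145 full weeks with remainder 6, so 145 more Tuesdays after the first → 146.

146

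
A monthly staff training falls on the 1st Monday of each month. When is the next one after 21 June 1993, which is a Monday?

June 1993 starts on a Tuesday, so its 1st Monday is 7 June 1993 (6 days in).
That is not after 21 June 1993, so look at July 1993.
July 1993 starts on a Thursday, so its 1st Monday is 5 July 1993 (4 days in).

5 July 1993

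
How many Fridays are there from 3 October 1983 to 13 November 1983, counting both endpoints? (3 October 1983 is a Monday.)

6

3 October 1983 is a Monday; the first Friday on or after it is 7 October 1983 (4 days later).
From 7 October 1983 to 13 November 1983: 24 + 13 = 37 days (rest of October, November).
37 ÷ 7 = 5 full weeks with remainder 2, so 5 more Fridays after the first → 6.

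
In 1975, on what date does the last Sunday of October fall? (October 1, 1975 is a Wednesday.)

October 1975 begins on a Wednesday, so the first Sunday is October 5 (4 days later).
October 1975 has 31 days. Adding weeks: 5, 12, 19, 26 — the last one ≤ 31 is the 26th.

October 26, 1975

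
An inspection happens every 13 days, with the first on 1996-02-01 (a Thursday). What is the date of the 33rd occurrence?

The 33rd occurrence is 32 intervals after the first: 32 × 13 = 416 days after 1996-02-01.
February has 29 days — 28 days to the end of February leaves 388.
March has 31 days (357 left).
April has 30 days (327 left).
May has 31 days (296 left).
June has 30 days (266 left).
July has 31 days (235 left).
August has 31 days (204 left).
September has 30 days (174 left).
October has 31 days (143 left).
November has 30 days (113 left).
December has 31 days (82 left).
January has 31 days (51 left).
February has 28 days (23 left).
23 days into March → 1997-03-23.

1997-03-23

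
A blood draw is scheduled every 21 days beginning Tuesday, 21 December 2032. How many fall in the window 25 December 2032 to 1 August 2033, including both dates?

Occurrences land 21·i days after 21 December 2032 for i = 0, 1, 2, …
25 December 2032 is 4 days after the start; 4 ÷ 21 = 0 remainder 4; since the remainder is 4, round up to i = 1. First occurrence in the window: #2 on 11 January 2033 (1×21 = 21 days in).
1 August 2033 is 223 days after the start; 223 ÷ 21 = 10 remainder 13. Last occurrence in the window: #11 on 19 July 2033.
Occurrences #2 through #11: 10 in total.

10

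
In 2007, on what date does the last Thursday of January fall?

25 January 2007

January 2007 begins on a Monday, so the first Thursday is January 4 (3 days later).
January 2007 has 31 days. Adding weeks: 4, 11, 18, 25 — the last one ≤ 31 is the 25th.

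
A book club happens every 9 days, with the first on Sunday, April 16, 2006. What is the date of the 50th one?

The 50th occurrence is 49 intervals after the first: 49 × 9 = 441 days after April 16, 2006.
April has 30 days — 14 days to the end of April leaves 427.
From end of April to end of 2006 is 245 days (182 left).
January has 31 days (151 left).
February has 28 days (123 left).
March has 31 days (92 left).
April has 30 days (62 left).
May has 31 days (31 left).
June has 30 days (1 left).
1 day into July → July 1, 2007.

July 1, 2007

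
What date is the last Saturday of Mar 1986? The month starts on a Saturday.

Mar 29, 1986

Mar 1986 begins on a Saturday, so the first Saturday is Mar 1.
Mar 1986 has 31 days. Adding weeks: 1, 8, 15, 22, 29 — the last one ≤ 31 is the 29th.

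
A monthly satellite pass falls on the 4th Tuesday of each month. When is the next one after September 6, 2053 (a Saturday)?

September 2053 starts on a Monday; its first Tuesday is the 2nd, so the 4th Tuesday is the 23rd — September 23, 2053.
September 23, 2053 is after September 6, 2053, so that is the next one.

September 23, 2053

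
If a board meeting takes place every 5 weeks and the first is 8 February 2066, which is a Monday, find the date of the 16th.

The 16th occurrence is 15 intervals after the first: 15 × 35 = 525 days after 8 February 2066.
February has 28 days — 20 days to the end of February leaves 505.
From end of February to end of 2066 is 306 days (199 left).
January has 31 days (168 left).
February has 28 days (140 left).
March has 31 days (109 left).
April has 30 days (79 left).
May has 31 days (48 left).
June has 30 days (18 left).
18 days into July → 18 July 2067.

18 July 2067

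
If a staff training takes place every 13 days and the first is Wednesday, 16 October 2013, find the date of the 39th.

The 39th occurrence is 38 intervals after the first: 38 × 13 = 494 days after 16 October 2013.
October has 31 days — 15 days to the end of October leaves 479.
From end of October to end of 2013 is 61 days (418 left).
2014 has 365 days (53 left).
January has 31 days (22 left).
22 days into February → 22 February 2015.

22 February 2015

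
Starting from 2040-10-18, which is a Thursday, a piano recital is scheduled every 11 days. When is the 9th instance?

The 9th occurrence is 8 intervals after the first: 8 × 11 = 88 days after 2040-10-18.
October has 31 days — 13 days to the end of October leaves 75.
November has 30 days (45 left).
December has 31 days (14 left).
14 days into January → 2041-01-14.

2041-01-14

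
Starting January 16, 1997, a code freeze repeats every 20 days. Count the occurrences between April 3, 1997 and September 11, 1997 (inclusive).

Occurrences land 20·i days after January 16, 1997 for i = 0, 1, 2, …
April 3, 1997 is 77 days after the start; 77 ÷ 20 = 3 remainder 17; since the remainder is 17, round up to i = 4. First occurrence in the window: #5 on April 6, 1997 (4×20 = 80 days in).
September 11, 1997 is 238 days after the start; 238 ÷ 20 = 11 remainder 18. Last occurrence in the window: #12 on August 24, 1997.
Occurrences #5 through #12: 8 in total.

8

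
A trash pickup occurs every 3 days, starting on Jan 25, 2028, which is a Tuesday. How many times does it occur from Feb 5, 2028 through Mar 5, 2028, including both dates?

Occurrences land 3·i days after Jan 25, 2028 for i = 0, 1, 2, …
Feb 5, 2028 is 11 days after the start; 11 ÷ 3 = 3 remainder 2; since the remainder is 2, round up to i = 4. First occurrence in the window: #5 on Feb 6, 2028 (4×3 = 12 days in).
Mar 5, 2028 is 40 days after the start; 40 ÷ 3 = 13 remainder 1. Last occurrence in the window: #14 on Mar 4, 2028.
Occurrences #5 through #14: 10 in total.

10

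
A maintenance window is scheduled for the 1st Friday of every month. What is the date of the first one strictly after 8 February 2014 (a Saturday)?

February 2014 starts on a Saturday, so its 1st Friday is 7 February 2014 (6 days in).
That is not after 8 February 2014, so look at March 2014.
March 2014 starts on a Saturday, so its 1st Friday is 7 March 2014 (6 days in).

7 March 2014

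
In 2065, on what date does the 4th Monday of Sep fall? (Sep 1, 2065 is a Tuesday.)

Sep 2065 begins on a Tuesday, so the first Monday is Sep 7 (6 days later).
The 4th Monday is 3 weeks later: 7 + 21 = 28.

Sep 28, 2065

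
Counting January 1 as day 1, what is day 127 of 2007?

Jan has 31 days (127 − 31 = 96 remain).
Feb has 28 days (96 − 28 = 68 remain).
Mar has 31 days (68 − 31 = 37 remain).
Apr has 30 days (37 − 30 = 7 remain).
7 into May → May 7.

May 7, 2007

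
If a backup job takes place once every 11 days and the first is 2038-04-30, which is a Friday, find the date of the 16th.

The 16th occurrence is 15 intervals after the first: 15 × 11 = 165 days after 2038-04-30.
April has 30 days — 0 days to the end of April leaves 165.
May has 31 days (134 left).
June has 30 days (104 left).
July has 31 days (73 left).
August has 31 days (42 left).
September has 30 days (12 left).
12 days into October → 2038-10-12.

2038-10-12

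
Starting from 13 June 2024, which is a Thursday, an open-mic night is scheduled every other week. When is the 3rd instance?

11 July 2024

The 3rd occurrence is 2 intervals after the first: 2 × 14 = 28 days after 13 June 2024.
June has 30 days — 17 days to the end of June leaves 11.
11 days into July → 11 July 2024.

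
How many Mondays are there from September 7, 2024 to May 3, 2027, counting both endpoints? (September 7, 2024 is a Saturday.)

September 7, 2024 is a Saturday; the first Monday on or after it is September 9, 2024 (2 days later).
From September 9, 2024 to May 3, 2027: 113 + 365 + 365 + 123 = 966 days (rest of 2024, 2025, 2026, to May 3, 2027 in 2027).
966 ÷ 7 = 138 full weeks with remainder 0, so 138 more Mondays after the first → 139.

139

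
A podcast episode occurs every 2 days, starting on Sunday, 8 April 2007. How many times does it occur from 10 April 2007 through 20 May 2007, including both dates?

Occurrences land 2·i days after 8 April 2007 for i = 0, 1, 2, …
10 April 2007 is 2 days after the start; 2 ÷ 2 = 1 remainder 0. First occurrence in the window: #2 on 10 April 2007 (1×2 = 2 days in).
20 May 2007 is 42 days after the start; 42 ÷ 2 = 21 remainder 0. Last occurrence in the window: #22 on 20 May 2007.
Occurrences #2 through #22: 21 in total.

21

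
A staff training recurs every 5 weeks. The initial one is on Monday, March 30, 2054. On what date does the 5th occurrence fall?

August 17, 2054

The 5th occurrence is 4 intervals after the first: 4 × 35 = 140 days after March 30, 2054.
March has 31 days — 1 day to the end of March leaves 139.
April has 30 days (109 left).
May has 31 days (78 left).
June has 30 days (48 left).
July has 31 days (17 left).
17 days into August → August 17, 2054.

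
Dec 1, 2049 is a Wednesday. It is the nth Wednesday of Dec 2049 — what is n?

Day 1 falls in week ⌈1/7⌉ of the month.
Days 1–7 hold the 1st Wednesday, 8–14 the 2nd, 15–21 the 3rd, 22–28 the 4th, 29–31 the 5th.
1 is in the range for the 1st.

1st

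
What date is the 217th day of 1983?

Aug 5, 1983

Jan has 31 days (217 − 31 = 186 remain).
Feb has 28 days (186 − 28 = 158 remain).
Mar has 31 days (158 − 31 = 127 remain).
Apr has 30 days (127 − 30 = 97 remain).
May has 31 days (97 − 31 = 66 remain).
Jun has 30 days (66 − 30 = 36 remain).
Jul has 31 days (36 − 31 = 5 remain).
5 into Aug → Aug 5.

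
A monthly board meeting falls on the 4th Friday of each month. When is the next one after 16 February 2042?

February 2042 starts on a Saturday; its first Friday is the 7th, so the 4th Friday is the 28th — 28 February 2042.
28 February 2042 is after 16 February 2042, so that is the next one.

28 February 2042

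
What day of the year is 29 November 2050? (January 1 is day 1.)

333

Days in months before November: 31 + 28 + 31 + 30 + 31 + 30 + 31 + 31 + 30 + 31 = 304.
Plus 29 days into November → day 333.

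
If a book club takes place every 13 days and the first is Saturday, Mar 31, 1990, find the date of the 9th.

The 9th occurrence is 8 intervals after the first: 8 × 13 = 104 days after Mar 31, 1990.
Mar has 31 days — 0 days to the end of Mar leaves 104.
Apr has 30 days (74 left).
May has 31 days (43 left).
Jun has 30 days (13 left).
13 days into Jul → Jul 13, 1990.

Jul 13, 1990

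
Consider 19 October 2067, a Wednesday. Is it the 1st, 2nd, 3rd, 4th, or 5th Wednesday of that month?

3rd

Day 19 falls in week ⌈19/7⌉ of the month.
Days 1–7 hold the 1st Wednesday, 8–14 the 2nd, 15–21 the 3rd, 22–28 the 4th, 29–31 the 5th.
19 is in the range for the 3rd.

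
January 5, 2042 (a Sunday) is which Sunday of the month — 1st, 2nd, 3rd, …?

1st

Day 5 falls in week ⌈5/7⌉ of the month.
Days 1–7 hold the 1st Sunday, 8–14 the 2nd, 15–21 the 3rd, 22–28 the 4th, 29–31 the 5th.
5 is in the range for the 1st.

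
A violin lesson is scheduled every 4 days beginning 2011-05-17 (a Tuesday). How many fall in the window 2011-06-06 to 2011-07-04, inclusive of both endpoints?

Occurrences land 4·i days after 2011-05-17 for i = 0, 1, 2, …
2011-06-06 is 20 days after the start; 20 ÷ 4 = 5 remainder 0. First occurrence in the window: #6 on 2011-06-06 (5×4 = 20 days in).
2011-07-04 is 48 days after the start; 48 ÷ 4 = 12 remainder 0. Last occurrence in the window: #13 on 2011-07-04.
Occurrences #6 through #13: 8 in total.

8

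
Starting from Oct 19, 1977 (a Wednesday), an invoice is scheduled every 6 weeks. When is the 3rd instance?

Jan 11, 1978

The 3rd occurrence is 2 intervals after the first: 2 × 42 = 84 days after Oct 19, 1977.
Oct has 31 days — 12 days to the end of Oct leaves 72.
Nov has 30 days (42 left).
Dec has 31 days (11 left).
11 days into Jan → Jan 11, 1978.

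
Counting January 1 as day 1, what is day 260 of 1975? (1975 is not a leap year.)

January has 31 days (260 − 31 = 229 remain).
February has 28 days (229 − 28 = 201 remain).
March has 31 days (201 − 31 = 170 remain).
April has 30 days (170 − 30 = 140 remain).
May has 31 days (140 − 31 = 109 remain).
June has 30 days (109 − 30 = 79 remain).
July has 31 days (79 − 31 = 48 remain).
August has 31 days (48 − 31 = 17 remain).
17 into September → September 17.

17 September 1975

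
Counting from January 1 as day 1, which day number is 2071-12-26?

360

Days in months before December: 31 + 28 + 31 + 30 + 31 + 30 + 31 + 31 + 30 + 31 + 30 = 334.
Plus 26 days into December → day 360.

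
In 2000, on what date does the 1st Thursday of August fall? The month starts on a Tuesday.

August 2000 begins on a Tuesday, so the first Thursday is August 3 (2 days later).

2000-08-03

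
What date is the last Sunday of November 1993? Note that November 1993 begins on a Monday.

November 1993 begins on a Monday, so the first Sunday is November 7 (6 days later).
November 1993 has 30 days. Adding weeks: 7, 14, 21, 28 — the last one ≤ 30 is the 28th.

November 28, 1993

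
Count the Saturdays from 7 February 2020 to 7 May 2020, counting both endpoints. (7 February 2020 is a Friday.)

13

7 February 2020 is a Friday; the first Saturday on or after it is 8 February 2020 (1 day later).
From 8 February 2020 to 7 May 2020: 21 + 31 + 30 + 7 = 89 days (rest of February, March, April, May).
89 ÷ 7 = 12 full weeks with remainder 5, so 12 more Saturdays after the first → 13.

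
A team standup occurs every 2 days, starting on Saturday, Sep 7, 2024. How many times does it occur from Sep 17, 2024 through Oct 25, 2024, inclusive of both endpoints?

Occurrences land 2·i days after Sep 7, 2024 for i = 0, 1, 2, …
Sep 17, 2024 is 10 days after the start; 10 ÷ 2 = 5 remainder 0. First occurrence in the window: #6 on Sep 17, 2024 (5×2 = 10 days in).
Oct 25, 2024 is 48 days after the start; 48 ÷ 2 = 24 remainder 0. Last occurrence in the window: #25 on Oct 25, 2024.
Occurrences #6 through #25: 20 in total.

20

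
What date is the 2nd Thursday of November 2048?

The first Thursday of November 2048 is November 5.
The 2nd Thursday is 1 weeks later: 5 + 7 = 12.

12 November 2048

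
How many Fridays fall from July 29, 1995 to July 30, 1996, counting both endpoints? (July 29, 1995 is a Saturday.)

July 29, 1995 is a Saturday; the first Friday on or after it is August 4, 1995 (6 days later).
From August 4, 1995 to July 30, 1996: 149 + 212 = 361 days (rest of 1995, to July 30, 1996 in 1996).
361 ÷ 7 = 51 full weeks with remainder 4, so 51 more Fridays after the first → 52.

52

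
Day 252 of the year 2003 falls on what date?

2003-09-09

January has 31 days (252 − 31 = 221 remain).
February has 28 days (221 − 28 = 193 remain).
March has 31 days (193 − 31 = 162 remain).
April has 30 days (162 − 30 = 132 remain).
May has 31 days (132 − 31 = 101 remain).
June has 30 days (101 − 30 = 71 remain).
July has 31 days (71 − 31 = 40 remain).
August has 31 days (40 − 31 = 9 remain).
9 into September → September 9.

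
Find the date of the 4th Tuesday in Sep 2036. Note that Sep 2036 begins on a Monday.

Sep 23, 2036

Sep 2036 begins on a Monday, so the first Tuesday is Sep 2 (1 day later).
The 4th Tuesday is 3 weeks later: 2 + 21 = 23.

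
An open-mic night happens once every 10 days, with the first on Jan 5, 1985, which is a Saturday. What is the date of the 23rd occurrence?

The 23rd occurrence is 22 intervals after the first: 22 × 10 = 220 days after Jan 5, 1985.
Jan has 31 days — 26 days to the end of Jan leaves 194.
Feb has 28 days (166 left).
Mar has 31 days (135 left).
Apr has 30 days (105 left).
May has 31 days (74 left).
Jun has 30 days (44 left).
Jul has 31 days (13 left).
13 days into Aug → Aug 13, 1985.

Aug 13, 1985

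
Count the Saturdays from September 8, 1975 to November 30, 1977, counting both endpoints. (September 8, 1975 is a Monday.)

September 8, 1975 is a Monday; the first Saturday on or after it is September 13, 1975 (5 days later).
From September 13, 1975 to November 30, 1977: 109 + 366 + 334 = 809 days (rest of 1975, 1976, to November 30, 1977 in 1977).
809 ÷ 7 = 115 full weeks with remainder 4, so 115 more Saturdays after the first → 116.

116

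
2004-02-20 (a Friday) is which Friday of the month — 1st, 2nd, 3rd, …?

Day 20 falls in week ⌈20/7⌉ of the month.
Days 1–7 hold the 1st Friday, 8–14 the 2nd, 15–21 the 3rd, 22–28 the 4th, 29–31 the 5th.
20 is in the range for the 3rd.

3rd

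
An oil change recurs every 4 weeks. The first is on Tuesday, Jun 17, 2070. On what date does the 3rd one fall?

The 3rd occurrence is 2 intervals after the first: 2 × 28 = 56 days after Jun 17, 2070.
Jun has 30 days — 13 days to the end of Jun leaves 43.
Jul has 31 days (12 left).
12 days into Aug → Aug 12, 2070.

Aug 12, 2070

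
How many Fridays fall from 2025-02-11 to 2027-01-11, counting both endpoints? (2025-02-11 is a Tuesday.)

100

2025-02-11 is a Tuesday; the first Friday on or after it is 2025-02-14 (3 days later).
From 2025-02-14 to 2027-01-11: 320 + 365 + 11 = 696 days (rest of 2025, 2026, to 2027-01-11 in 2027).
696 ÷ 7 = 99 full weeks with remainder 3, so 99 more Fridays after the first → 100.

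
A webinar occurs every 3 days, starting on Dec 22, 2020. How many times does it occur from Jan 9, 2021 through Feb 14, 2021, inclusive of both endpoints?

13

Occurrences land 3·i days after Dec 22, 2020 for i = 0, 1, 2, …
Jan 9, 2021 is 18 days after the start; 18 ÷ 3 = 6 remainder 0. First occurrence in the window: #7 on Jan 9, 2021 (6×3 = 18 days in).
Feb 14, 2021 is 54 days after the start; 54 ÷ 3 = 18 remainder 0. Last occurrence in the window: #19 on Feb 14, 2021.
Occurrences #7 through #19: 13 in total.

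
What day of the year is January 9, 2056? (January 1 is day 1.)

9

Plus 9 days into January → day 9.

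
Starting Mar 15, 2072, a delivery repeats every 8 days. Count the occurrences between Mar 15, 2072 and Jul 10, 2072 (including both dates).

15

Occurrences land 8·i days after Mar 15, 2072 for i = 0, 1, 2, …
The window opens on the start date, so the first occurrence inside is #1 on Mar 15, 2072.
Jul 10, 2072 is 117 days after the start; 117 ÷ 8 = 14 remainder 5. Last occurrence in the window: #15 on Jul 5, 2072.
Occurrences #1 through #15: 15 in total.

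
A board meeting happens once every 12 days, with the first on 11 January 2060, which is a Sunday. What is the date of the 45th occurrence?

22 June 2061

The 45th occurrence is 44 intervals after the first: 44 × 12 = 528 days after 11 January 2060.
January has 31 days — 20 days to the end of January leaves 508.
From end of January to end of 2060 is 335 days (173 left).
January has 31 days (142 left).
February has 28 days (114 left).
March has 31 days (83 left).
April has 30 days (53 left).
May has 31 days (22 left).
22 days into June → 22 June 2061.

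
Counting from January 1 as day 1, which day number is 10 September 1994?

253

Days in months before September: 31 + 28 + 31 + 30 + 31 + 30 + 31 + 31 = 243.
Plus 10 days into September → day 253.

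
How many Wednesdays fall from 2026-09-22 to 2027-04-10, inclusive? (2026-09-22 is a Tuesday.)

29

2026-09-22 is a Tuesday; the first Wednesday on or after it is 2026-09-23 (1 day later).
From 2026-09-23 to 2027-04-10: 7 + 31 + 30 + 31 + 31 + 28 + 31 + 10 = 199 days (rest of September, October, November, December, January, February, March, April).
199 ÷ 7 = 28 full weeks with remainder 3, so 28 more Wednesdays after the first → 29.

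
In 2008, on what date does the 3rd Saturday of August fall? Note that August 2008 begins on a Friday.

August 2008 begins on a Friday, so the first Saturday is August 2 (1 day later).
The 3rd Saturday is 2 weeks later: 2 + 14 = 16.

16 August 2008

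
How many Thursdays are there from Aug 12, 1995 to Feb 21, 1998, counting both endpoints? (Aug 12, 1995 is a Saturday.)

Aug 12, 1995 is a Saturday; the first Thursday on or after it is Aug 17, 1995 (5 days later).
From Aug 17, 1995 to Feb 21, 1998: 136 + 366 + 365 + 52 = 919 days (rest of 1995, 1996, 1997, to Feb 21, 1998 in 1998).
919 ÷ 7 = 131 full weeks with remainder 2, so 131 more Thursdays after the first → 132.

132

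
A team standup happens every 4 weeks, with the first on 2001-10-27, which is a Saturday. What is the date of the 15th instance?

The 15th occurrence is 14 intervals after the first: 14 × 28 = 392 days after 2001-10-27.
October has 31 days — 4 days to the end of October leaves 388.
November has 30 days (358 left).
December has 31 days (327 left).
January has 31 days (296 left).
February has 28 days (268 left).
March has 31 days (237 left).
April has 30 days (207 left).
May has 31 days (176 left).
June has 30 days (146 left).
July has 31 days (115 left).
August has 31 days (84 left).
September has 30 days (54 left).
October has 31 days (23 left).
23 days into November → 2002-11-23.

2002-11-23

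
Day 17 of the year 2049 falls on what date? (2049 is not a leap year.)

17 into Jan → Jan 17.

Jan 17, 2049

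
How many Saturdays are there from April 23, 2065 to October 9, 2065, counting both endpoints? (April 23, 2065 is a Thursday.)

24

April 23, 2065 is a Thursday; the first Saturday on or after it is April 25, 2065 (2 days later).
From April 25, 2065 to October 9, 2065: 5 + 31 + 30 + 31 + 31 + 30 + 9 = 167 days (rest of April, May, June, July, August, September, October).
167 ÷ 7 = 23 full weeks with remainder 6, so 23 more Saturdays after the first → 24.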